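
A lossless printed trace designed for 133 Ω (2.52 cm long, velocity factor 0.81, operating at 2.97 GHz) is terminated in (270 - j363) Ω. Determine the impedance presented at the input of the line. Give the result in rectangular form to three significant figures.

λ = v/f = 0.81·c / 2.97 GHz = 0.0818 m
βl = 2π·l/λ = 2π × 0.308 = 111°
tan(βl) = tan(111°) = -2.62
Z_in = Z_0·(Z_L + jZ_0·tanβl)/(Z_0 + jZ_L·tanβl)
     = 133·(270 − j712)/(-819 − j708)

Z_in ≈ 32.1 + j87.9 Ω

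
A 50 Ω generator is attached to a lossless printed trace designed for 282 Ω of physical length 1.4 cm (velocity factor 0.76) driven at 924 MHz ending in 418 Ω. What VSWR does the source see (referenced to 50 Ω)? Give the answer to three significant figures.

VSWR ≈ 7.81

λ = v/f = 0.76·c / 924 MHz = 0.247 m
βl = 2π·l/λ = 2π × 0.0567 = 20.4°
tan(βl) = 0.372
Z_in = Z_0·(Z_L + jZ_0·tanβl)/(Z_0 + jZ_L·tanβl) = 365 − j96.4 Ω
Γ_s = (Z_in − Z_s)/(Z_in + Z_s) = (315 − j96.4)/(415 − j96.4), |Γ_s| = 0.773
VSWR = (1 + |Γ_s|)/(1 − |Γ_s|)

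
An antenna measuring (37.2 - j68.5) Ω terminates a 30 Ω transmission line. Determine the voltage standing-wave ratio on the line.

Γ = (Z_L − Z_0)/(Z_L + Z_0) = (7.2 − j68.5)/(67.2 − j68.5)
|Γ| = 68.9/96 = 0.718
VSWR = (1 + |Γ|)/(1 − |Γ|) = 1.72/0.282

VSWR ≈ 6.09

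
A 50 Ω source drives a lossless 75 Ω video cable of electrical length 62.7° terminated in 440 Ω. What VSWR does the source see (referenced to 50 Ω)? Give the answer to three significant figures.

tan(βl) = 1.94
Z_in = Z_0·(Z_L + jZ_0·tanβl)/(Z_0 + jZ_L·tanβl) = 16.1 − j37.3 Ω
Γ_s = (Z_in − Z_s)/(Z_in + Z_s) = (-33.9 − j37.3)/(66.1 − j37.3), |Γ_s| = 0.665
VSWR = (1 + |Γ_s|)/(1 − |Γ_s|)

VSWR ≈ 4.96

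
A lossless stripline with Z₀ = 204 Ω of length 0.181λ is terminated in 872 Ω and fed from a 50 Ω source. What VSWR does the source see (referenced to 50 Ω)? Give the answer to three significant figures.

VSWR ≈ 4.52

βl = 2π × 0.181 = 65.2°
tan(βl) = 2.16
Z_in = Z_0·(Z_L + jZ_0·tanβl)/(Z_0 + jZ_L·tanβl) = 57.3 − j88.2 Ω
Γ_s = (Z_in − Z_s)/(Z_in + Z_s) = (7.28 − j88.2)/(107 − j88.2), |Γ_s| = 0.637
VSWR = (1 + |Γ_s|)/(1 − |Γ_s|)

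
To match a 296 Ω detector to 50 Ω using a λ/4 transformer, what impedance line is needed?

Z_qwt ≈ 122 Ω

Z_qwt = √(Z_0·R_L) = √(50 × 296) = √14800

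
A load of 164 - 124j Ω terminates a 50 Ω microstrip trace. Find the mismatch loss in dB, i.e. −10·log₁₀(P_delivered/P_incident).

Γ = (114 − j124)/(214 − j124), |Γ| = 0.681
|Γ|² = 0.464, so P_del/P_inc = 1 − |Γ|² = 0.536
ML = −10·log₁₀(1 − |Γ|²)

mismatch loss ≈ 2.71 dB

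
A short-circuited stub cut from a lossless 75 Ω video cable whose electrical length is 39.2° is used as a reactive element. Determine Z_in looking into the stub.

tan(βl) = 0.816
For a short-circuited stub, Z_in = jZ_0·tan(βl)

Z_in ≈ +j61.2 Ω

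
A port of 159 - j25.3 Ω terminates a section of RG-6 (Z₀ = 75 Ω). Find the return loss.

Γ = (84 − j25.3)/(234 − j25.3), |Γ| = 0.373
RL = −20·log₁₀|Γ| = −20·log₁₀(0.373)

RL ≈ 8.57 dB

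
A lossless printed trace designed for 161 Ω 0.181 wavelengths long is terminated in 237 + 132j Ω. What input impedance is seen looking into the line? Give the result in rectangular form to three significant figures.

βl = 2π × 0.181 = 65.2°
tan(βl) = tan(65.2°) = 2.16
Z_in = Z_0·(Z_L + jZ_0·tanβl)/(Z_0 + jZ_L·tanβl)
     = 161·(237 + j480)/(-124 + j512)

Z_in ≈ 125 − j105 Ω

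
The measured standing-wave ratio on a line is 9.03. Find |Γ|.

|Γ| = (S − 1)/(S + 1) = (9.03 − 1)/(9.03 + 1) = 8.03/10

|Γ| ≈ 0.801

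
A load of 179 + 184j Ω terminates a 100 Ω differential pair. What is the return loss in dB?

Γ = (79 + j184)/(279 + j184), |Γ| = 0.599
RL = −20·log₁₀|Γ| = −20·log₁₀(0.599)

RL ≈ 4.45 dB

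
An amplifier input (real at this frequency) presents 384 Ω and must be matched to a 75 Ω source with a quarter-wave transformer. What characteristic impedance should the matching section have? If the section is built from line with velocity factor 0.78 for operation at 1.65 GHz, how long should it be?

Z_qwt ≈ 170 Ω; length ≈ 3.55 cm

Z_qwt = √(Z_0·R_L) = √(75 × 384) = √28800
λ = 0.78·c/f = 0.142 m, so l = λ/4 = 0.0355 m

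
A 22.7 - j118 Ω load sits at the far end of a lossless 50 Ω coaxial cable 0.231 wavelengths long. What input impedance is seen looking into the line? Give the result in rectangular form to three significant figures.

Z_in ≈ 3.62 + j13.8 Ω

βl = 2π × 0.231 = 83.2°
tan(βl) = tan(83.2°) = 8.34
Z_in = Z_0·(Z_L + jZ_0·tanβl)/(Z_0 + jZ_L·tanβl)
     = 50·(22.7 + j299)/(1030 + j189)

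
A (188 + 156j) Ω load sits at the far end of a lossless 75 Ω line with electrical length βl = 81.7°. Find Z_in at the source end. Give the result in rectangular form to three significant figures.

Z_in ≈ 19.2 − j25.7 Ω

tan(βl) = tan(81.7°) = 6.85
Z_in = Z_0·(Z_L + jZ_0·tanβl)/(Z_0 + jZ_L·tanβl)
     = 75·(188 + j670)/(-994 + j1290)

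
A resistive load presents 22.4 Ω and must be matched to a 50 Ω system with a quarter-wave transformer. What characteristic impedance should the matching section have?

Z_qwt ≈ 33.5 Ω

Z_qwt = √(Z_0·R_L) = √(50 × 22.4) = √1120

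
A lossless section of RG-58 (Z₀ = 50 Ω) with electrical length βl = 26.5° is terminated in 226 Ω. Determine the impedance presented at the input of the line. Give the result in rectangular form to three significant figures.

tan(βl) = tan(26.5°) = 0.499
Z_in = Z_0·(Z_L + jZ_0·tanβl)/(Z_0 + jZ_L·tanβl)
     = 50·(226 + j24.9)/(50 + j113)

Z_in ≈ 46.4 − j79.7 Ω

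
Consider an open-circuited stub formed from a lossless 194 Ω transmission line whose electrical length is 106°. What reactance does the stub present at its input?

X_in ≈ 55.6 Ω (inductive)

tan(βl) = -3.49
For an open-circuited stub, Z_in = −jZ_0·cot(βl) = −jZ_0/tan(βl)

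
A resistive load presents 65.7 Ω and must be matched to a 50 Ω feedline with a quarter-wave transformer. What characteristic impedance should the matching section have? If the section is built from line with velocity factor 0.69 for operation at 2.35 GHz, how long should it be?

Z_qwt ≈ 57.3 Ω; length ≈ 2.2 cm

Z_qwt = √(Z_0·R_L) = √(50 × 65.7) = √3285
λ = 0.69·c/f = 0.0881 m, so l = λ/4 = 0.022 m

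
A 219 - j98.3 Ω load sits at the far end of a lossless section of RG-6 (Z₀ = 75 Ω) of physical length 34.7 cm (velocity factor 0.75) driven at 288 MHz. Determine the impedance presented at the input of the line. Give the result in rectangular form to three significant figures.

λ = v/f = 0.75·c / 288 MHz = 0.781 m
βl = 2π·l/λ = 2π × 0.444 = 160°
tan(βl) = tan(160°) = -0.366
Z_in = Z_0·(Z_L + jZ_0·tanβl)/(Z_0 + jZ_L·tanβl)
     = 75·(219 − j126)/(39 − j80.2)

Z_in ≈ 176 + j119 Ω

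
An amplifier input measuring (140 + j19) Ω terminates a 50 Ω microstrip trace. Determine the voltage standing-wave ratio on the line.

Γ = (Z_L − Z_0)/(Z_L + Z_0) = (90 + j19)/(190 + j19)
|Γ| = 92/191 = 0.482
VSWR = (1 + |Γ|)/(1 − |Γ|) = 1.48/0.518

VSWR ≈ 2.86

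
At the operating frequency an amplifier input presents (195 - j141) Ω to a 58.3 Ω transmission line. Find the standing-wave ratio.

Γ = (Z_L − Z_0)/(Z_L + Z_0) = (136.7 − j141)/(253.3 − j141)
|Γ| = 196/290 = 0.677
VSWR = (1 + |Γ|)/(1 − |Γ|) = 1.68/0.323

VSWR ≈ 5.2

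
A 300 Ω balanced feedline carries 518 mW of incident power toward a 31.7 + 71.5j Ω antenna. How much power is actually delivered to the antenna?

P_delivered ≈ 171 mW

|Γ| = |(-268.3 + j71.5)/(331.7 + j71.5)| = 0.818
|Γ|² = 0.67
P_refl = |Γ|²·P_inc = 347 mW, P_del = (1 − |Γ|²)·P_inc = 171 mW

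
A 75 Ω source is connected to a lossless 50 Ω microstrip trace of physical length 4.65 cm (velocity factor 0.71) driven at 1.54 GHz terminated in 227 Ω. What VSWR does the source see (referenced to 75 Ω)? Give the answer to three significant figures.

VSWR ≈ 5.83

λ = v/f = 0.71·c / 1.54 GHz = 0.138 m
βl = 2π·l/λ = 2π × 0.336 = 121°
tan(βl) = -1.66
Z_in = Z_0·(Z_L + jZ_0·tanβl)/(Z_0 + jZ_L·tanβl) = 14.7 + j28.1 Ω
Γ_s = (Z_in − Z_s)/(Z_in + Z_s) = (-60.3 + j28.1)/(89.7 + j28.1), |Γ_s| = 0.707
VSWR = (1 + |Γ_s|)/(1 − |Γ_s|)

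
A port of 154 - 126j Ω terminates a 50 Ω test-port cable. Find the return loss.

RL ≈ 3.33 dB

Γ = (104 − j126)/(204 − j126), |Γ| = 0.681
RL = −20·log₁₀|Γ| = −20·log₁₀(0.681)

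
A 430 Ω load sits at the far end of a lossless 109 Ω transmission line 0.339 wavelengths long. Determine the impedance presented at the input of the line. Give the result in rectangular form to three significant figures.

βl = 2π × 0.339 = 122°
tan(βl) = tan(122°) = -1.6
Z_in = Z_0·(Z_L + jZ_0·tanβl)/(Z_0 + jZ_L·tanβl)
     = 109·(430 − j174)/(109 − j687)

Z_in ≈ 37.5 + j62.3 Ω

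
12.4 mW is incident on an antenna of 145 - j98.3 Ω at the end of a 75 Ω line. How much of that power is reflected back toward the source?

|Γ| = |(70 − j98.3)/(220 − j98.3)| = 0.501
|Γ|² = 0.251
P_refl = |Γ|²·P_inc = 3.11 mW, P_del = (1 − |Γ|²)·P_inc = 9.29 mW

P_reflected ≈ 3.11 mW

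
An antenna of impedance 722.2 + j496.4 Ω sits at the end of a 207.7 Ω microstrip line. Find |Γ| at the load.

Γ = (Z_L − Z_0)/(Z_L + Z_0) = (514.5 + j496.4)/(929.9 + j496.4)
|Γ| = 715/1050

|Γ| ≈ 0.678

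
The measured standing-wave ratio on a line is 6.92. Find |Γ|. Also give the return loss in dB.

|Γ| ≈ 0.747; return loss ≈ 2.53 dB

|Γ| = (S − 1)/(S + 1) = (6.92 − 1)/(6.92 + 1) = 5.92/7.92
RL = −20·log₁₀|Γ| = −20·log₁₀(0.747)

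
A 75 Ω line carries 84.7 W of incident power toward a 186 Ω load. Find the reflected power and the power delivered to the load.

P_reflected ≈ 15.3 W; P_delivered ≈ 69.4 W

Γ = (186 − 75)/(186 + 75) = 0.425
|Γ|² = 0.181
P_refl = |Γ|²·P_inc = 15.3 W, P_del = (1 − |Γ|²)·P_inc = 69.4 W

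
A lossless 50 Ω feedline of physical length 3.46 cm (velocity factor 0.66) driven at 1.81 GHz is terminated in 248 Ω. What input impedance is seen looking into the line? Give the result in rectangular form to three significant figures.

Z_in ≈ 12 + j21.1 Ω

λ = v/f = 0.66·c / 1.81 GHz = 0.109 m
βl = 2π·l/λ = 2π × 0.316 = 114°
tan(βl) = tan(114°) = -2.26
Z_in = Z_0·(Z_L + jZ_0·tanβl)/(Z_0 + jZ_L·tanβl)
     = 50·(248 − j113)/(50 − j561)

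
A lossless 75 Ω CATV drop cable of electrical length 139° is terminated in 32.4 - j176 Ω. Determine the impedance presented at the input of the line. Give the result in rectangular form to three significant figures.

tan(βl) = tan(139°) = -0.869
Z_in = Z_0·(Z_L + jZ_0·tanβl)/(Z_0 + jZ_L·tanβl)
     = 75·(32.4 − j241)/(-78 − j28.2)

Z_in ≈ 46.5 + j215 Ω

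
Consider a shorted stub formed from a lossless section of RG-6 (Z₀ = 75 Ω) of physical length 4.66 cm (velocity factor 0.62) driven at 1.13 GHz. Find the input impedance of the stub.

λ = v/f = 0.62·c / 1.13 GHz = 0.165 m
βl = 2π·l/λ = 2π × 0.283 = 102°
tan(βl) = -4.74
For a shorted stub, Z_in = jZ_0·tan(βl)

Z_in ≈ −j355 Ω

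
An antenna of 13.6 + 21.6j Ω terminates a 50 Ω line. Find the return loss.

Γ = (-36.4 + j21.6)/(63.6 + j21.6), |Γ| = 0.63
RL = −20·log₁₀|Γ| = −20·log₁₀(0.63)

RL ≈ 4.01 dB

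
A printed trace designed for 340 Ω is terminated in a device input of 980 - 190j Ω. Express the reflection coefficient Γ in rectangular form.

Γ ≈ 0.495 − j0.0726

Γ = (Z_L − Z_0)/(Z_L + Z_0) = (640 − j190)/(1320 − j190)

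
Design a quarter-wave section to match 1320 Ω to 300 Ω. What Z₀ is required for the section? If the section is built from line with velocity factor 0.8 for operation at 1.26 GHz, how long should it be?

Z_qwt ≈ 629 Ω; length ≈ 4.76 cm

Z_qwt = √(Z_0·R_L) = √(300 × 1320) = √396000
λ = 0.8·c/f = 0.19 m, so l = λ/4 = 0.0476 m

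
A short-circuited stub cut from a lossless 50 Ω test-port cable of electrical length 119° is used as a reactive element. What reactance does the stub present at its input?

X_in ≈ -90.2 Ω (capacitive)

tan(βl) = -1.8
For a short-circuited stub, Z_in = jZ_0·tan(βl)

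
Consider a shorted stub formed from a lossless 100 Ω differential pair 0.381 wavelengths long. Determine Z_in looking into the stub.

βl = 2π × 0.381 = 137°
tan(βl) = -0.927
For a shorted stub, Z_in = jZ_0·tan(βl)

Z_in ≈ −j92.7 Ω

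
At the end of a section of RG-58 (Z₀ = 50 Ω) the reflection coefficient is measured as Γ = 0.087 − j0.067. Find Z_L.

Z_L ≈ 58.9 − j7.99 Ω

Z_L = Z_0·(1 + Γ)/(1 − Γ) = 50·(1.09 − j0.067)/(0.913 + j0.067)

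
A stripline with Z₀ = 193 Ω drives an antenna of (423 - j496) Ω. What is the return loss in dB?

RL ≈ 3.21 dB

Γ = (230 − j496)/(616 − j496), |Γ| = 0.691
RL = −20·log₁₀|Γ| = −20·log₁₀(0.691)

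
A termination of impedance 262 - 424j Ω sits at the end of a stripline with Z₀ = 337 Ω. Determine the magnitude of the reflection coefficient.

Γ = (Z_L − Z_0)/(Z_L + Z_0) = (-75 − j424)/(599 − j424)
|Γ| = 431/734

|Γ| ≈ 0.587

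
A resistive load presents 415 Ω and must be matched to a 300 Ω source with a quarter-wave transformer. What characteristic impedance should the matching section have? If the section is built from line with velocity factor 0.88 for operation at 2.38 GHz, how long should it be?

Z_qwt = √(Z_0·R_L) = √(300 × 415) = √124500
λ = 0.88·c/f = 0.111 m, so l = λ/4 = 0.0277 m

Z_qwt ≈ 353 Ω; length ≈ 2.77 cm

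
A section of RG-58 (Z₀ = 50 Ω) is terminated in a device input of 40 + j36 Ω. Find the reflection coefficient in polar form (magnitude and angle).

Γ ≈ 0.385 ∠ 83.7°

Γ = (Z_L − Z_0)/(Z_L + Z_0) = (-10 + j36)/(90 + j36)
|Γ| = 37.4/96.9 = 0.385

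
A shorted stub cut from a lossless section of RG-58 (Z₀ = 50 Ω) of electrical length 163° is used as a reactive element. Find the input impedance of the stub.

Z_in ≈ −j15.3 Ω

tan(βl) = -0.306
For a shorted stub, Z_in = jZ_0·tan(βl)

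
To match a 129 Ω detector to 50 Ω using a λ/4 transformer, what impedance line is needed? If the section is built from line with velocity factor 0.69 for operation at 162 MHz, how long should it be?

Z_qwt = √(Z_0·R_L) = √(50 × 129) = √6450
λ = 0.69·c/f = 1.28 m, so l = λ/4 = 0.319 m

Z_qwt ≈ 80.3 Ω; length ≈ 31.9 cm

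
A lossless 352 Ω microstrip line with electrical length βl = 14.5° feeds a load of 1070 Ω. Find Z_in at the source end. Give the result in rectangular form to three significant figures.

Z_in ≈ 706 − j464 Ω

tan(βl) = tan(14.5°) = 0.259
Z_in = Z_0·(Z_L + jZ_0·tanβl)/(Z_0 + jZ_L·tanβl)
     = 352·(1070 + j91)/(352 + j277)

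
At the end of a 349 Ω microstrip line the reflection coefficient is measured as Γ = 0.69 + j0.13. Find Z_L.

Z_L ≈ 1570 + j803 Ω

Z_L = Z_0·(1 + Γ)/(1 − Γ) = 349·(1.69 + j0.13)/(0.31 − j0.13)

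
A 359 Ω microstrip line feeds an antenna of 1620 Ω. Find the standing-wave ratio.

VSWR ≈ 4.51

For a purely resistive load, VSWR = R_L/Z_0 or Z_0/R_L (whichever > 1) = 1620/359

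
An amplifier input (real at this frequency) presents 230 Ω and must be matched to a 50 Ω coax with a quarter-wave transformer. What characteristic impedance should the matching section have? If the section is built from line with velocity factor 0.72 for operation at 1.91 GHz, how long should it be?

Z_qwt ≈ 107 Ω; length ≈ 2.83 cm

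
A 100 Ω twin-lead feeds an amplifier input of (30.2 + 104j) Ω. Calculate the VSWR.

Γ = (Z_L − Z_0)/(Z_L + Z_0) = (-69.8 + j104)/(130.2 + j104)
|Γ| = 125/167 = 0.752
VSWR = (1 + |Γ|)/(1 − |Γ|) = 1.75/0.248

VSWR ≈ 7.05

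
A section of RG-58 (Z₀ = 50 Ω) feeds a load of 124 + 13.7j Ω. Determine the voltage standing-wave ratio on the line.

Γ = (Z_L − Z_0)/(Z_L + Z_0) = (74 + j13.7)/(174 + j13.7)
|Γ| = 75.3/175 = 0.431
VSWR = (1 + |Γ|)/(1 − |Γ|) = 1.43/0.569

VSWR ≈ 2.52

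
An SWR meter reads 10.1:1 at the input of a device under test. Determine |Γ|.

|Γ| = (S − 1)/(S + 1) = (10.1 − 1)/(10.1 + 1) = 9.1/11.1

|Γ| ≈ 0.82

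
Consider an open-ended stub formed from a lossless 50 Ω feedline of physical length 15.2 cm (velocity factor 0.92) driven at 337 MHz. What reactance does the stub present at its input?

X_in ≈ -21.4 Ω (capacitive)

λ = v/f = 0.92·c / 337 MHz = 0.819 m
βl = 2π·l/λ = 2π × 0.186 = 66.8°
tan(βl) = 2.33
For an open-ended stub, Z_in = −jZ_0·cot(βl) = −jZ_0/tan(βl)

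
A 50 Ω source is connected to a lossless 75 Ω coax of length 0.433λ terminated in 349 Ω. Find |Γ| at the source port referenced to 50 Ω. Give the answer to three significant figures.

βl = 2π × 0.433 = 156°
tan(βl) = -0.448
Z_in = Z_0·(Z_L + jZ_0·tanβl)/(Z_0 + jZ_L·tanβl) = 78.4 + j130 Ω
Γ_s = (Z_in − Z_s)/(Z_in + Z_s) = (28.4 + j130)/(128 + j130), |Γ_s| = 0.728

|Γ| ≈ 0.728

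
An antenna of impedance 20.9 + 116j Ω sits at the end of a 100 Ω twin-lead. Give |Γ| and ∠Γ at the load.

Γ = (Z_L − Z_0)/(Z_L + Z_0) = (-79.1 + j116)/(120.9 + j116)
|Γ| = 140/168 = 0.838

Γ ≈ 0.838 ∠ 80.5°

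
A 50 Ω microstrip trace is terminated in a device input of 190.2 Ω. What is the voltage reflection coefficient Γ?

Γ = (Z_L − Z_0)/(Z_L + Z_0) = (190.2 − 50)/(190.2 + 50) = 140.2/240.2

Γ = 0.584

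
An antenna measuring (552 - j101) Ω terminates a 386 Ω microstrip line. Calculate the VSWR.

Γ = (Z_L − Z_0)/(Z_L + Z_0) = (166 − j101)/(938 − j101)
|Γ| = 194/943 = 0.206
VSWR = (1 + |Γ|)/(1 − |Γ|) = 1.21/0.794

VSWR ≈ 1.52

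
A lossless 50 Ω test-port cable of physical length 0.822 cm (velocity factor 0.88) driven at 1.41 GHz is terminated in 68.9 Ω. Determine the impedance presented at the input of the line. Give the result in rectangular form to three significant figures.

λ = v/f = 0.88·c / 1.41 GHz = 0.187 m
βl = 2π·l/λ = 2π × 0.0439 = 15.8°
tan(βl) = tan(15.8°) = 0.283
Z_in = Z_0·(Z_L + jZ_0·tanβl)/(Z_0 + jZ_L·tanβl)
     = 50·(68.9 + j14.2)/(50 + j19.5)

Z_in ≈ 64.6 − j11 Ω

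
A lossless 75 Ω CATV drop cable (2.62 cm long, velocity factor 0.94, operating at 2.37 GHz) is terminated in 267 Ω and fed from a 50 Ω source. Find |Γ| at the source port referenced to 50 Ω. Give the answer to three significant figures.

|Γ| ≈ 0.427

λ = v/f = 0.94·c / 2.37 GHz = 0.119 m
βl = 2π·l/λ = 2π × 0.22 = 79.3°
tan(βl) = 5.28
Z_in = Z_0·(Z_L + jZ_0·tanβl)/(Z_0 + jZ_L·tanβl) = 21.8 − j13.1 Ω
Γ_s = (Z_in − Z_s)/(Z_in + Z_s) = (-28.2 − j13.1)/(71.8 − j13.1), |Γ_s| = 0.427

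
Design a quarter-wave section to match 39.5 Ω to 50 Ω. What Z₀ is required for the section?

Z_qwt = √(Z_0·R_L) = √(50 × 39.5) = √1975

Z_qwt ≈ 44.4 Ω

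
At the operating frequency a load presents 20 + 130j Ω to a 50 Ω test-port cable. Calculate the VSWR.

Γ = (Z_L − Z_0)/(Z_L + Z_0) = (-30 + j130)/(70 + j130)
|Γ| = 133/148 = 0.904
VSWR = (1 + |Γ|)/(1 − |Γ|) = 1.9/0.0964

VSWR ≈ 19.7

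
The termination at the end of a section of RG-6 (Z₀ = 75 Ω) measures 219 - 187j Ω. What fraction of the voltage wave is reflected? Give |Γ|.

Γ = (Z_L − Z_0)/(Z_L + Z_0) = (144 − j187)/(294 − j187)
|Γ| = 236/348

|Γ| ≈ 0.677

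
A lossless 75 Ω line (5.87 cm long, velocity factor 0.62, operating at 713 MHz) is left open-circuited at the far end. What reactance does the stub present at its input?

λ = v/f = 0.62·c / 713 MHz = 0.261 m
βl = 2π·l/λ = 2π × 0.225 = 81°
tan(βl) = 6.32
For an open-circuited stub, Z_in = −jZ_0·cot(βl) = −jZ_0/tan(βl)

X_in ≈ -11.9 Ω (capacitive)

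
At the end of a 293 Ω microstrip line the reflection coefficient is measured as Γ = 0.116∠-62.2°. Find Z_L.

Z_L ≈ 319 − j66.4 Ω

Z_L = Z_0·(1 + Γ)/(1 − Γ) = 293·(1.05 − j0.103)/(0.946 + j0.103)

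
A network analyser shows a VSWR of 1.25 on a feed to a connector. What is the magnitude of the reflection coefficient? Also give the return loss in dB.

|Γ| = (S − 1)/(S + 1) = (1.25 − 1)/(1.25 + 1) = 0.25/2.25
RL = −20·log₁₀|Γ| = −20·log₁₀(0.111)

|Γ| ≈ 0.111; return loss ≈ 19.1 dB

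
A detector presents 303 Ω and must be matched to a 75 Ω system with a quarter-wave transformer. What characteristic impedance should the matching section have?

Z_qwt = √(Z_0·R_L) = √(75 × 303) = √22720

Z_qwt ≈ 151 Ω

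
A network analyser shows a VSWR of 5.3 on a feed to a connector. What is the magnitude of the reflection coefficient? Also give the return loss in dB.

|Γ| = (S − 1)/(S + 1) = (5.3 − 1)/(5.3 + 1) = 4.3/6.3
RL = −20·log₁₀|Γ| = −20·log₁₀(0.683)

|Γ| ≈ 0.683; return loss ≈ 3.32 dB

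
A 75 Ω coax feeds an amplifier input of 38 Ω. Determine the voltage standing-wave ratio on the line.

VSWR ≈ 1.97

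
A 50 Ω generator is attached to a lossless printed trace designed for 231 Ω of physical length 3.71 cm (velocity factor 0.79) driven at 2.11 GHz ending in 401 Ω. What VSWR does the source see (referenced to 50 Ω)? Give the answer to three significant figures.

VSWR ≈ 3.98

λ = v/f = 0.79·c / 2.11 GHz = 0.112 m
βl = 2π·l/λ = 2π × 0.33 = 119°
tan(βl) = -1.81
Z_in = Z_0·(Z_L + jZ_0·tanβl)/(Z_0 + jZ_L·tanβl) = 158 + j77.4 Ω
Γ_s = (Z_in − Z_s)/(Z_in + Z_s) = (108 + j77.4)/(208 + j77.4), |Γ_s| = 0.598
VSWR = (1 + |Γ_s|)/(1 − |Γ_s|)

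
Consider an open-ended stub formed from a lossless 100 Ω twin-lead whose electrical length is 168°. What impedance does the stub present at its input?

Z_in ≈ +j470 Ω

tan(βl) = -0.213
For an open-ended stub, Z_in = −jZ_0·cot(βl) = −jZ_0/tan(βl)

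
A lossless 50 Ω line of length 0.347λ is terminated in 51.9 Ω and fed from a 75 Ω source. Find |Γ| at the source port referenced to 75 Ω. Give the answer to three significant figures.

βl = 2π × 0.347 = 125°
tan(βl) = -1.43
Z_in = Z_0·(Z_L + jZ_0·tanβl)/(Z_0 + jZ_L·tanβl) = 49.3 + j1.73 Ω
Γ_s = (Z_in − Z_s)/(Z_in + Z_s) = (-25.7 + j1.73)/(124 + j1.73), |Γ_s| = 0.207

|Γ| ≈ 0.207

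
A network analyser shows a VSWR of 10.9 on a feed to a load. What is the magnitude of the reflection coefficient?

|Γ| ≈ 0.832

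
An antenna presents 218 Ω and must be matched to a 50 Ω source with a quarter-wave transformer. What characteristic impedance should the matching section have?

Z_qwt = √(Z_0·R_L) = √(50 × 218) = √10900

Z_qwt ≈ 104 Ω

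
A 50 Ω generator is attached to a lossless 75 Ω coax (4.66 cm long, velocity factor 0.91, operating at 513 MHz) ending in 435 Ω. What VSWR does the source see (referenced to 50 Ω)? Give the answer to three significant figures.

λ = v/f = 0.91·c / 513 MHz = 0.532 m
βl = 2π·l/λ = 2π × 0.0876 = 31.5°
tan(βl) = 0.613
Z_in = Z_0·(Z_L + jZ_0·tanβl)/(Z_0 + jZ_L·tanβl) = 43.8 − j110 Ω
Γ_s = (Z_in − Z_s)/(Z_in + Z_s) = (-6.16 − j110)/(93.8 − j110), |Γ_s| = 0.762
VSWR = (1 + |Γ_s|)/(1 − |Γ_s|)

VSWR ≈ 7.4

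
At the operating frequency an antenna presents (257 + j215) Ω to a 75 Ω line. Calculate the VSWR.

VSWR ≈ 5.95

Γ = (Z_L − Z_0)/(Z_L + Z_0) = (182 + j215)/(332 + j215)
|Γ| = 282/396 = 0.712
VSWR = (1 + |Γ|)/(1 − |Γ|) = 1.71/0.288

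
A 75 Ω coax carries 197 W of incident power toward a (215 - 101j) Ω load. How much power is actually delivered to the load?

|Γ| = |(140 − j101)/(290 − j101)| = 0.562
|Γ|² = 0.316
P_refl = |Γ|²·P_inc = 62.3 W, P_del = (1 − |Γ|²)·P_inc = 135 W

P_delivered ≈ 135 W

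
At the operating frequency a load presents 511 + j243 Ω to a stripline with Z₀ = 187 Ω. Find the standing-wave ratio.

VSWR ≈ 3.42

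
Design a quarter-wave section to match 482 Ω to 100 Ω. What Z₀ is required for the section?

Z_qwt ≈ 220 Ω

Z_qwt = √(Z_0·R_L) = √(100 × 482) = √48200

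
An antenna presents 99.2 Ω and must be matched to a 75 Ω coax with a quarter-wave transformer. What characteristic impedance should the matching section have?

Z_qwt ≈ 86.3 Ω

Z_qwt = √(Z_0·R_L) = √(75 × 99.2) = √7440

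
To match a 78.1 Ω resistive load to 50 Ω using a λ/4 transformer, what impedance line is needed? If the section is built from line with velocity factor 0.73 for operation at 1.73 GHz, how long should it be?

Z_qwt = √(Z_0·R_L) = √(50 × 78.1) = √3905
λ = 0.73·c/f = 0.127 m, so l = λ/4 = 0.0316 m

Z_qwt ≈ 62.5 Ω; length ≈ 3.16 cm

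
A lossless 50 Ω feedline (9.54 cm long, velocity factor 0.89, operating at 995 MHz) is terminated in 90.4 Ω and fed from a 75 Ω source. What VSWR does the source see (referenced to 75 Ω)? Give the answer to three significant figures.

VSWR ≈ 2.24

λ = v/f = 0.89·c / 995 MHz = 0.268 m
βl = 2π·l/λ = 2π × 0.356 = 128°
tan(βl) = -1.28
Z_in = Z_0·(Z_L + jZ_0·tanβl)/(Z_0 + jZ_L·tanβl) = 37.5 + j22.8 Ω
Γ_s = (Z_in − Z_s)/(Z_in + Z_s) = (-37.5 + j22.8)/(113 + j22.8), |Γ_s| = 0.382
VSWR = (1 + |Γ_s|)/(1 − |Γ_s|)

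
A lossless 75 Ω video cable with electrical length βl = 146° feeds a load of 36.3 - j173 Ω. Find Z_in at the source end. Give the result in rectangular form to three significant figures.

tan(βl) = tan(146°) = -0.675
Z_in = Z_0·(Z_L + jZ_0·tanβl)/(Z_0 + jZ_L·tanβl)
     = 75·(36.3 − j224)/(-41.7 − j24.5)

Z_in ≈ 127 + j328 Ω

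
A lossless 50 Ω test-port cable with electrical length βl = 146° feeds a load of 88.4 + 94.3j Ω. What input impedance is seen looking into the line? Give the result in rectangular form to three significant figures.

Z_in ≈ 19.5 + j36.9 Ω

tan(βl) = tan(146°) = -0.675
Z_in = Z_0·(Z_L + jZ_0·tanβl)/(Z_0 + jZ_L·tanβl)
     = 50·(88.4 + j60.6)/(114 − j59.6)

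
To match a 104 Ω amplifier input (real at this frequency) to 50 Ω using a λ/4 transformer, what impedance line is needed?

Z_qwt ≈ 72.1 Ω

Z_qwt = √(Z_0·R_L) = √(50 × 104) = √5200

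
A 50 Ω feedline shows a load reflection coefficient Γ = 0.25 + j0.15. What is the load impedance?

Z_L = Z_0·(1 + Γ)/(1 − Γ) = 50·(1.25 + j0.15)/(0.75 − j0.15)

Z_L ≈ 78.2 + j25.6 Ω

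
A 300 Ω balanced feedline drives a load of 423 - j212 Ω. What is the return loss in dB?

Γ = (123 − j212)/(723 − j212), |Γ| = 0.325
RL = −20·log₁₀|Γ| = −20·log₁₀(0.325)

RL ≈ 9.75 dB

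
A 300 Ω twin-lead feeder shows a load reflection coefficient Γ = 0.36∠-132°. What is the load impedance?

Z_L = Z_0·(1 + Γ)/(1 − Γ) = 300·(0.759 − j0.268)/(1.24 + j0.268)

Z_L ≈ 162 − j99.6 Ω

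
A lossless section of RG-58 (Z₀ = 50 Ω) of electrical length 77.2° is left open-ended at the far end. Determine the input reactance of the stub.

X_in ≈ -11.4 Ω (capacitive)

tan(βl) = 4.4
For an open-ended stub, Z_in = −jZ_0·cot(βl) = −jZ_0/tan(βl)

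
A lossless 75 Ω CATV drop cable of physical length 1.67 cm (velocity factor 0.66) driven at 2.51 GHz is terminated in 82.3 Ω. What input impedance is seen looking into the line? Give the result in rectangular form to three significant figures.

Z_in ≈ 69 − j2.97 Ω

λ = v/f = 0.66·c / 2.51 GHz = 0.0789 m
βl = 2π·l/λ = 2π × 0.212 = 76.2°
tan(βl) = tan(76.2°) = 4.08
Z_in = Z_0·(Z_L + jZ_0·tanβl)/(Z_0 + jZ_L·tanβl)
     = 75·(82.3 + j306)/(75 + j335)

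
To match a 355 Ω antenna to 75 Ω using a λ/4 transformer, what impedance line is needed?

Z_qwt ≈ 163 Ω

Z_qwt = √(Z_0·R_L) = √(75 × 355) = √26620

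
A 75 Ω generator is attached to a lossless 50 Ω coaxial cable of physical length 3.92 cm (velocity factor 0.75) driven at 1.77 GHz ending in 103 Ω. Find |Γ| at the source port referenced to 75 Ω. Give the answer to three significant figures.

|Γ| ≈ 0.487

λ = v/f = 0.75·c / 1.77 GHz = 0.127 m
βl = 2π·l/λ = 2π × 0.308 = 111°
tan(βl) = -2.6
Z_in = Z_0·(Z_L + jZ_0·tanβl)/(Z_0 + jZ_L·tanβl) = 26.9 + j14.2 Ω
Γ_s = (Z_in − Z_s)/(Z_in + Z_s) = (-48.1 + j14.2)/(102 + j14.2), |Γ_s| = 0.487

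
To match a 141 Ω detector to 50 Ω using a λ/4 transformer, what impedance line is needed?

Z_qwt = √(Z_0·R_L) = √(50 × 141) = √7050

Z_qwt ≈ 84 Ω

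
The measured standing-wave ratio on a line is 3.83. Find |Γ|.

|Γ| ≈ 0.586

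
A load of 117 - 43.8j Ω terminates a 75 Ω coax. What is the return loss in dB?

RL ≈ 10.2 dB

Γ = (42 − j43.8)/(192 − j43.8), |Γ| = 0.308
RL = −20·log₁₀|Γ| = −20·log₁₀(0.308)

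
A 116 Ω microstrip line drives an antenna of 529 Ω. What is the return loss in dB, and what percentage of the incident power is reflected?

Γ = (529 − 116)/(529 + 116) = 0.64
RL = −20·log₁₀(0.64) = 3.87 dB
P_refl/P_inc = |Γ|² = 0.41

RL ≈ 3.87 dB; 41% of incident power reflected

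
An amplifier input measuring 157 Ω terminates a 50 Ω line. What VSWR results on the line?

VSWR ≈ 3.14

Γ = (157 − 50)/(157 + 50) = 0.517
VSWR = (1 + 0.517)/(1 − 0.517)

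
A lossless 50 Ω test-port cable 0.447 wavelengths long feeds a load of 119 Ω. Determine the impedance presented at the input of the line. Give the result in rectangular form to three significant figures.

βl = 2π × 0.447 = 161°
tan(βl) = tan(161°) = -0.346
Z_in = Z_0·(Z_L + jZ_0·tanβl)/(Z_0 + jZ_L·tanβl)
     = 50·(119 − j17.3)/(50 − j41.2)

Z_in ≈ 79.4 + j48.1 Ω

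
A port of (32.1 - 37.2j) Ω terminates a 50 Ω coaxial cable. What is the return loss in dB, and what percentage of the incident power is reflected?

RL ≈ 6.78 dB; 21% of incident power reflected

Γ = (-17.9 − j37.2)/(82.1 − j37.2), |Γ| = 0.458
RL = −20·log₁₀(0.458) = 6.78 dB
P_refl/P_inc = |Γ|² = 0.21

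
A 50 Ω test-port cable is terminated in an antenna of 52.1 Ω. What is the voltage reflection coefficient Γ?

Γ = (Z_L − Z_0)/(Z_L + Z_0) = (52.1 − 50)/(52.1 + 50) = 2.1/102.1

Γ = 0.0206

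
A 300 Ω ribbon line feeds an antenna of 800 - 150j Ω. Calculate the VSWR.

VSWR ≈ 2.78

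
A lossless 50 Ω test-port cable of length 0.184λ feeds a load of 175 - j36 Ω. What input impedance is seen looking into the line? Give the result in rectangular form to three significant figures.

Z_in ≈ 15.4 − j16.9 Ω

βl = 2π × 0.184 = 66.2°
tan(βl) = tan(66.2°) = 2.27
Z_in = Z_0·(Z_L + jZ_0·tanβl)/(Z_0 + jZ_L·tanβl)
     = 50·(175 + j77.6)/(132 + j398)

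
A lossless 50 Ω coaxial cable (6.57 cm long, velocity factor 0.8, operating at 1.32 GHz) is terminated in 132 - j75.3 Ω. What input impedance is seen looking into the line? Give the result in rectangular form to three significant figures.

λ = v/f = 0.8·c / 1.32 GHz = 0.182 m
βl = 2π·l/λ = 2π × 0.361 = 130°
tan(βl) = tan(130°) = -1.19
Z_in = Z_0·(Z_L + jZ_0·tanβl)/(Z_0 + jZ_L·tanβl)
     = 50·(132 − j135)/(-39.5 − j157)

Z_in ≈ 30.4 + j49.7 Ω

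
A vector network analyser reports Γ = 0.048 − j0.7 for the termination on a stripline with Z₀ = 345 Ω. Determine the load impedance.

Z_L = Z_0·(1 + Γ)/(1 − Γ) = 345·(1.05 − j0.7)/(0.952 + j0.7)

Z_L ≈ 125 − j346 Ω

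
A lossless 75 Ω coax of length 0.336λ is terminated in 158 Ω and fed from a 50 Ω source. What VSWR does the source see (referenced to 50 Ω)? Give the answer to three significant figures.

VSWR ≈ 1.97

βl = 2π × 0.336 = 121°
tan(βl) = -1.67
Z_in = Z_0·(Z_L + jZ_0·tanβl)/(Z_0 + jZ_L·tanβl) = 44.8 + j32.2 Ω
Γ_s = (Z_in − Z_s)/(Z_in + Z_s) = (-5.22 + j32.2)/(94.8 + j32.2), |Γ_s| = 0.326
VSWR = (1 + |Γ_s|)/(1 − |Γ_s|)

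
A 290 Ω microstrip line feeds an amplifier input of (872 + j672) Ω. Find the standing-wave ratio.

VSWR ≈ 4.92

Γ = (Z_L − Z_0)/(Z_L + Z_0) = (582 + j672)/(1162 + j672)
|Γ| = 889/1340 = 0.662
VSWR = (1 + |Γ|)/(1 − |Γ|) = 1.66/0.338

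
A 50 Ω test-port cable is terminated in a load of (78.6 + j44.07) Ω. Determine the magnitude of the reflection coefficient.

|Γ| ≈ 0.386

Γ = (Z_L − Z_0)/(Z_L + Z_0) = (28.6 + j44.07)/(128.6 + j44.07)
|Γ| = 52.5/136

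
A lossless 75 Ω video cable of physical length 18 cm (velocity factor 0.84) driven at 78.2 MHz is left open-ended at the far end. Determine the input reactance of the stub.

λ = v/f = 0.84·c / 78.2 MHz = 3.22 m
βl = 2π·l/λ = 2π × 0.0559 = 20.1°
tan(βl) = 0.366
For an open-ended stub, Z_in = −jZ_0·cot(βl) = −jZ_0/tan(βl)

X_in ≈ -205 Ω (capacitive)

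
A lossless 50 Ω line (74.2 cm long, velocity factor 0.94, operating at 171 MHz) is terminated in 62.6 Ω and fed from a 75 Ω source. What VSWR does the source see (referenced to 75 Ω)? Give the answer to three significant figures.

VSWR ≈ 1.3

λ = v/f = 0.94·c / 171 MHz = 1.65 m
βl = 2π·l/λ = 2π × 0.45 = 162°
tan(βl) = -0.325
Z_in = Z_0·(Z_L + jZ_0·tanβl)/(Z_0 + jZ_L·tanβl) = 59.4 + j7.92 Ω
Γ_s = (Z_in − Z_s)/(Z_in + Z_s) = (-15.6 + j7.92)/(134 + j7.92), |Γ_s| = 0.13
VSWR = (1 + |Γ_s|)/(1 − |Γ_s|)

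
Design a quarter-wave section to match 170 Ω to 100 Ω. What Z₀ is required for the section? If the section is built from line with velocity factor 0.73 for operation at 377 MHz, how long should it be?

Z_qwt = √(Z_0·R_L) = √(100 × 170) = √17000
λ = 0.73·c/f = 0.581 m, so l = λ/4 = 0.145 m

Z_qwt ≈ 130 Ω; length ≈ 14.5 cm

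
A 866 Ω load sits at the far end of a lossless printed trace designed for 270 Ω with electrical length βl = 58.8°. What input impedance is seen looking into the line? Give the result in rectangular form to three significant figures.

Z_in ≈ 111 − j143 Ω

tan(βl) = tan(58.8°) = 1.65
Z_in = Z_0·(Z_L + jZ_0·tanβl)/(Z_0 + jZ_L·tanβl)
     = 270·(866 + j446)/(270 + j1430)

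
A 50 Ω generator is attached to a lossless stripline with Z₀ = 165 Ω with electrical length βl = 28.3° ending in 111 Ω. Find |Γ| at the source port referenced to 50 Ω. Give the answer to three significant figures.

tan(βl) = 0.538
Z_in = Z_0·(Z_L + jZ_0·tanβl)/(Z_0 + jZ_L·tanβl) = 127 + j43 Ω
Γ_s = (Z_in − Z_s)/(Z_in + Z_s) = (76.6 + j43)/(177 + j43), |Γ_s| = 0.483

|Γ| ≈ 0.483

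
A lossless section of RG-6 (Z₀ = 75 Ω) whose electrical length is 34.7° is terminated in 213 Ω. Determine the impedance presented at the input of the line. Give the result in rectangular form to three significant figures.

tan(βl) = tan(34.7°) = 0.692
Z_in = Z_0·(Z_L + jZ_0·tanβl)/(Z_0 + jZ_L·tanβl)
     = 75·(213 + j51.9)/(75 + j147)

Z_in ≈ 64.7 − j75.4 Ω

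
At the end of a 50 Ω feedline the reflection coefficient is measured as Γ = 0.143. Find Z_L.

Z_L = Z_0·(1 + Γ)/(1 − Γ) = 50·(1.14)/(0.857)

Z_L ≈ 66.7 Ω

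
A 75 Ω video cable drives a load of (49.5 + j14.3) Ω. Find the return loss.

Γ = (-25.5 + j14.3)/(124.5 + j14.3), |Γ| = 0.233
RL = −20·log₁₀|Γ| = −20·log₁₀(0.233)

RL ≈ 12.6 dB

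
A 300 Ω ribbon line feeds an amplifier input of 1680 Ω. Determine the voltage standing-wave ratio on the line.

VSWR ≈ 5.6

Γ = (1680 − 300)/(1680 + 300) = 0.697
VSWR = (1 + 0.697)/(1 − 0.697)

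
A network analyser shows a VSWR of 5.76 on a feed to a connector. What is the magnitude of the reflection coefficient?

|Γ| = (S − 1)/(S + 1) = (5.76 − 1)/(5.76 + 1) = 4.76/6.76

|Γ| ≈ 0.704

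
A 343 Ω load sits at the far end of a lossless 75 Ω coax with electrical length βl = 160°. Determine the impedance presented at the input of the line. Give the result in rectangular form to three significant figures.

Z_in ≈ 103 + j144 Ω

tan(βl) = tan(160°) = -0.364
Z_in = Z_0·(Z_L + jZ_0·tanβl)/(Z_0 + jZ_L·tanβl)
     = 75·(343 − j27.3)/(75 − j125)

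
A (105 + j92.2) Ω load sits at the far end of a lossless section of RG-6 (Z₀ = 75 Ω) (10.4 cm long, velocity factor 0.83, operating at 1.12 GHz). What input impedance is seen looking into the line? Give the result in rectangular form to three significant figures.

λ = v/f = 0.83·c / 1.12 GHz = 0.222 m
βl = 2π·l/λ = 2π × 0.468 = 168°
tan(βl) = tan(168°) = -0.205
Z_in = Z_0·(Z_L + jZ_0·tanβl)/(Z_0 + jZ_L·tanβl)
     = 75·(105 + j76.8)/(93.9 − j21.5)

Z_in ≈ 66.3 + j76.5 Ω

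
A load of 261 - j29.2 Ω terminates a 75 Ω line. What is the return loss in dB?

Γ = (186 − j29.2)/(336 − j29.2), |Γ| = 0.558
RL = −20·log₁₀|Γ| = −20·log₁₀(0.558)

RL ≈ 5.06 dB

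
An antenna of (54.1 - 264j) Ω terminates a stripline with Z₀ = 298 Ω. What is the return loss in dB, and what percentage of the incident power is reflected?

RL ≈ 1.76 dB; 66.7% of incident power reflected

Γ = (-243.9 − j264)/(352.1 − j264), |Γ| = 0.817
RL = −20·log₁₀(0.817) = 1.76 dB
P_refl/P_inc = |Γ|² = 0.667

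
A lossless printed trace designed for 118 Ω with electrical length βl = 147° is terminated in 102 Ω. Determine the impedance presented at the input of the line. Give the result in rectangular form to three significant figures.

Z_in ≈ 110 − j14.7 Ω

tan(βl) = tan(147°) = -0.649
Z_in = Z_0·(Z_L + jZ_0·tanβl)/(Z_0 + jZ_L·tanβl)
     = 118·(102 − j76.6)/(118 − j66.2)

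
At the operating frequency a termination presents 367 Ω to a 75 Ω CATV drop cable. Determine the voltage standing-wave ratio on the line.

For a purely resistive load, VSWR = R_L/Z_0 or Z_0/R_L (whichever > 1) = 367/75

VSWR ≈ 4.89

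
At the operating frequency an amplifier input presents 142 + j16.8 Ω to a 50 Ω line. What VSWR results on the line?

Γ = (Z_L − Z_0)/(Z_L + Z_0) = (92 + j16.8)/(192 + j16.8)
|Γ| = 93.5/193 = 0.485
VSWR = (1 + |Γ|)/(1 − |Γ|) = 1.49/0.515

VSWR ≈ 2.89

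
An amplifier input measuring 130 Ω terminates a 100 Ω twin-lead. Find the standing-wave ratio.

Γ = (130 − 100)/(130 + 100) = 0.13
VSWR = (1 + 0.13)/(1 − 0.13)

VSWR ≈ 1.3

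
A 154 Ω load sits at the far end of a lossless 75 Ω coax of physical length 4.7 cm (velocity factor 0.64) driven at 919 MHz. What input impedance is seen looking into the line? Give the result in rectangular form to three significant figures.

λ = v/f = 0.64·c / 919 MHz = 0.209 m
βl = 2π·l/λ = 2π × 0.225 = 81°
tan(βl) = tan(81°) = 6.3
Z_in = Z_0·(Z_L + jZ_0·tanβl)/(Z_0 + jZ_L·tanβl)
     = 75·(154 + j473)/(75 + j971)

Z_in ≈ 37.2 − j9.02 Ω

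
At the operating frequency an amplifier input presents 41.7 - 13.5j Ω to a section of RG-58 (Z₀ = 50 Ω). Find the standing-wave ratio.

Γ = (Z_L − Z_0)/(Z_L + Z_0) = (-8.3 − j13.5)/(91.7 − j13.5)
|Γ| = 15.8/92.7 = 0.171
VSWR = (1 + |Γ|)/(1 − |Γ|) = 1.17/0.829

VSWR ≈ 1.41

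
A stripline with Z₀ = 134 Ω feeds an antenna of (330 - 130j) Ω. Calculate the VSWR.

VSWR ≈ 2.91

Γ = (Z_L − Z_0)/(Z_L + Z_0) = (196 − j130)/(464 − j130)
|Γ| = 235/482 = 0.488
VSWR = (1 + |Γ|)/(1 − |Γ|) = 1.49/0.512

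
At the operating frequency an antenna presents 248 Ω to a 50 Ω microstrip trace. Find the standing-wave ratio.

Γ = (248 − 50)/(248 + 50) = 0.664
VSWR = (1 + 0.664)/(1 − 0.664)

VSWR ≈ 4.96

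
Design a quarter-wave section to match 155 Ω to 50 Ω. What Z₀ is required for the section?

Z_qwt = √(Z_0·R_L) = √(50 × 155) = √7750

Z_qwt ≈ 88 Ω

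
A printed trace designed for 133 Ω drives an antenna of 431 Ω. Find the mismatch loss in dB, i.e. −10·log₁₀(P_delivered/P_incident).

mismatch loss ≈ 1.42 dB

Γ = (431 − 133)/(431 + 133) = 0.528
|Γ|² = 0.279, so P_del/P_inc = 1 − |Γ|² = 0.721
ML = −10·log₁₀(1 − |Γ|²)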